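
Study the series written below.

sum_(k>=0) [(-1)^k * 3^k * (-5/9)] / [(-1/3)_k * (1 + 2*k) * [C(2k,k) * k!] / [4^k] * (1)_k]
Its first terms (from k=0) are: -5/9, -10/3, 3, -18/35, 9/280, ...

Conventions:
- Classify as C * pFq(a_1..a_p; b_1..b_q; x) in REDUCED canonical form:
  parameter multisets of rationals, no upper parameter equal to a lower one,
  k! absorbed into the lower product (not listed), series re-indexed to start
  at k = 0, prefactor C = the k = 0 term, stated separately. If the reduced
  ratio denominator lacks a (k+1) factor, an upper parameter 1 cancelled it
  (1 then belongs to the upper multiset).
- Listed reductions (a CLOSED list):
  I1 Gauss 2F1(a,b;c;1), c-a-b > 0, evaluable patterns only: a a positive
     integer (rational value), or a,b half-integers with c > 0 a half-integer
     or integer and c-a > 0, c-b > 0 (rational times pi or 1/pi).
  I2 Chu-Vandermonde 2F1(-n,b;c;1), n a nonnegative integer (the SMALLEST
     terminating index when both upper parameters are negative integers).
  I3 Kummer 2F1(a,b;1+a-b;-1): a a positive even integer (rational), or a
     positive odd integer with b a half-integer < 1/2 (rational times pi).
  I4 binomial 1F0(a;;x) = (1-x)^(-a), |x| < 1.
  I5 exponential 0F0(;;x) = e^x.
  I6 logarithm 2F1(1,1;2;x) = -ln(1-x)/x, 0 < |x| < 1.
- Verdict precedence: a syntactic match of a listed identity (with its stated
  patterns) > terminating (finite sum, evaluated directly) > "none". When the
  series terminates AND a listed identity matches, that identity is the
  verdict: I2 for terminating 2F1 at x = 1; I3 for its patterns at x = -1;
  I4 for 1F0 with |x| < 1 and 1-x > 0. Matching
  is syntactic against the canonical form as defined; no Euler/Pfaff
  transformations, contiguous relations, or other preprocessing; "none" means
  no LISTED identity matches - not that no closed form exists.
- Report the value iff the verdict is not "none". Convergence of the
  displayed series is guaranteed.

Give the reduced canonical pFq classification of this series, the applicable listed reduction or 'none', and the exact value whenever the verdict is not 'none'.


This is -5/9 * 0F2(-; -1/3, 3/2; -3) in reduced canonical form. Verdict: none here - no I1-I6 shape fits x = -3 with lower {-1/3, 3/2}.

First insight: t_0 being -5/9, the (-1)^k factor (prefactor -5/9) folds into the argument's sign.
Step ratio: r(k) = (-3) * 1 / [(k-1/3) (k+3/2) (k+1)] - rational in k, leading ratio (-3); with t_0 = -5/9, classification follows.


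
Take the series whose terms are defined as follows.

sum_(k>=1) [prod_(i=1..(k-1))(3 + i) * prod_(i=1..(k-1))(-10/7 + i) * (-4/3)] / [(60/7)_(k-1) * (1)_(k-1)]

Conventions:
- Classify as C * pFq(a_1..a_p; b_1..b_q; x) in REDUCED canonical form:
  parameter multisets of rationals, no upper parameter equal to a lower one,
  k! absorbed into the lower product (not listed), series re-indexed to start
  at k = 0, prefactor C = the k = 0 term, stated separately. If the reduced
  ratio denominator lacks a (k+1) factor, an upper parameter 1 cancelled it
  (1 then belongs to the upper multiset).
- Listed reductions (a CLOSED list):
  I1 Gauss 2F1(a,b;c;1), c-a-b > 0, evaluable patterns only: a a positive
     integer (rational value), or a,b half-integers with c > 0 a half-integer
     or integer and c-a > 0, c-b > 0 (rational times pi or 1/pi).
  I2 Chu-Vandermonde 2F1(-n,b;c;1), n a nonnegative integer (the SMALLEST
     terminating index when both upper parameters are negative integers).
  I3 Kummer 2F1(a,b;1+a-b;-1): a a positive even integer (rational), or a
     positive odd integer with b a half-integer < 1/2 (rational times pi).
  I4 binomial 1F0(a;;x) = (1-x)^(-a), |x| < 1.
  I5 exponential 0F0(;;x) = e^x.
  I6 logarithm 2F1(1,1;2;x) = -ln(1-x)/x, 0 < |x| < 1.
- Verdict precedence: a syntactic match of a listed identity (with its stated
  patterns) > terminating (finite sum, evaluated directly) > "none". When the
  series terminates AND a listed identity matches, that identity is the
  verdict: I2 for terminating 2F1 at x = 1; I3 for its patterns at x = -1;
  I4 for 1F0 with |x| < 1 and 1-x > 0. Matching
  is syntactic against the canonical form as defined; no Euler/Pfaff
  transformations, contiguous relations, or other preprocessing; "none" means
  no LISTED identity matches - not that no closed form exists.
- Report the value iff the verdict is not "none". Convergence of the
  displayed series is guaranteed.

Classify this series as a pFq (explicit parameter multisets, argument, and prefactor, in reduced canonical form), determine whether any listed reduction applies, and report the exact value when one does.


Key observation: t_0 = -4/3 here, and the running product (C = -4/3) telescopes to a rising factorial.
Consecutive-term ratio: r(k) = 1 * (k-3/7) (k+4) / [(k+60/7) (k+1)] - rational in k. x = 1; t_0 = -4/3; negate the roots.

Prefactor -4/3, argument 1: 2F1 with upper {-3/7, 4} over lower {60/7}. Verdict (x = 1): Gauss (I1, integer-parameter pattern) applies (x = 1: the Gamma ratio telescopes since c-a-b = 5 > 0 and a = 4 in Z>0). Hence: -253552/252105.


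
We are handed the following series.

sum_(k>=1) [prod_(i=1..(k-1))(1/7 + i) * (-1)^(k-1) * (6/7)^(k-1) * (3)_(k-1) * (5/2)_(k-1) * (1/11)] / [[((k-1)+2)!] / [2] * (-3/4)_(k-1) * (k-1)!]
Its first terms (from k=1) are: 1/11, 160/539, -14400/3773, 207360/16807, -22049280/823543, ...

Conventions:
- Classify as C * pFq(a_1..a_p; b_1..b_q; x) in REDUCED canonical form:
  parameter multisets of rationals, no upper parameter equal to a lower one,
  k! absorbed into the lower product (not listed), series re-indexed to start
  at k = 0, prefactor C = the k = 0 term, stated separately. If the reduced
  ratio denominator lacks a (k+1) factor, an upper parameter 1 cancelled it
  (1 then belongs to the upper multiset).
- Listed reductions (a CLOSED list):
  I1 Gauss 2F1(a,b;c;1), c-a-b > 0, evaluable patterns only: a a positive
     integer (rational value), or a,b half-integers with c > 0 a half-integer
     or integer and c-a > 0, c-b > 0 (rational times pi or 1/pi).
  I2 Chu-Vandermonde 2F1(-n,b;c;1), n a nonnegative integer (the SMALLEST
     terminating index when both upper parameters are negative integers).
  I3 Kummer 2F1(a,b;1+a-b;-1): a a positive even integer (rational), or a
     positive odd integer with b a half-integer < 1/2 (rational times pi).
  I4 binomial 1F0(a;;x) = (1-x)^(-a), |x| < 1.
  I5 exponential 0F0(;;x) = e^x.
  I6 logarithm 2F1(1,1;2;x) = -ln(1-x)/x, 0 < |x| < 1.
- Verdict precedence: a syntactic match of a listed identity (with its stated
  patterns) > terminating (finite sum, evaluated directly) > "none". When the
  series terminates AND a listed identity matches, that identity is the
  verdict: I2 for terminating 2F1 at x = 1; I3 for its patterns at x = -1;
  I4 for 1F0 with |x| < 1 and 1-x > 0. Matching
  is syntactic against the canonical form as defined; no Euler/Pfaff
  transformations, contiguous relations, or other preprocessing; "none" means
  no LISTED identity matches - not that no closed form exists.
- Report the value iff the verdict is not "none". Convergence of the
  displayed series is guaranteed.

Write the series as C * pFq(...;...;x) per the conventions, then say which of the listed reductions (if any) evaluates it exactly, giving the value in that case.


The series (x = -6/7) is 2F1: upper {8/7, 5/2}, lower {-3/4}, prefactor 1/11. Verdict: no listed reduction: x = -6/7 and upper {8/7, 5/2} fail every I1-I6 pattern.

The tell: x = (-6/7) and the (-1)^k factor (C = 1/11, x = -6/7) folds into the argument's sign.
Consecutive-term ratio: r(k) = (-6/7) * (k+8/7) (k+5/2) / [(k-3/4) (k+1)] - rational in k. x = (-6/7); t_0 = 1/11; negate the roots.


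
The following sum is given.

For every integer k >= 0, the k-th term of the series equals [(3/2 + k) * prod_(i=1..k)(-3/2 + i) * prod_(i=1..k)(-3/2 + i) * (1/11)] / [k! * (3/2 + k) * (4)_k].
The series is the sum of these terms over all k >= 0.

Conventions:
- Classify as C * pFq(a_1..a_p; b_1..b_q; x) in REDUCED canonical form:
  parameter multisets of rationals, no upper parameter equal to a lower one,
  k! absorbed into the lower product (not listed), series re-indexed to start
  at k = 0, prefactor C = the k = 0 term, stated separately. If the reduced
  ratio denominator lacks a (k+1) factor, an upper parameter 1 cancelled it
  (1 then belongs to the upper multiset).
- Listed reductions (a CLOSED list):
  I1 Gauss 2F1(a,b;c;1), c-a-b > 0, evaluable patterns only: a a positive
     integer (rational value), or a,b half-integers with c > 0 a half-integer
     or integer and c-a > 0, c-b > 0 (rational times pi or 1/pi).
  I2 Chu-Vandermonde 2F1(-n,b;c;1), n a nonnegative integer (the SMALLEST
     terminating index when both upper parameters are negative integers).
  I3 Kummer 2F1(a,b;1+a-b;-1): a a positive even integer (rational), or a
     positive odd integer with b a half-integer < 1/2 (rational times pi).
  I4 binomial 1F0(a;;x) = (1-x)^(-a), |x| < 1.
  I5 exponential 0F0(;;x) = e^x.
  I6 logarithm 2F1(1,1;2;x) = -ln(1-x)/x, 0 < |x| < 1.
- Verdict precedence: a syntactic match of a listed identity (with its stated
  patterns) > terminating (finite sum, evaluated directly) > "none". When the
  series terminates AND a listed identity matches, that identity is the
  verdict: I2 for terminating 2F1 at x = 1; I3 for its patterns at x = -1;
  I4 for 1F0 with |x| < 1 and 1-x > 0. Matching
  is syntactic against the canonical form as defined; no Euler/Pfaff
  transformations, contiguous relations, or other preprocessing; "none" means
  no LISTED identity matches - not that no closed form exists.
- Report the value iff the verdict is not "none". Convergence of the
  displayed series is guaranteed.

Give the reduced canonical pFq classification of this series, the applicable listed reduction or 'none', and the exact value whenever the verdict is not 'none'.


With C = 1/11: the canonical form is 2F1(-1/2, -1/2; 4; 1). Verdict: this is the half-integer Gauss pattern (I1) (x = 1; upper {-1/2, -1/2} half-integers, c = 4 in the evaluable pattern). Sum: (4096/13475) / pi.

Structural cue: from the first term 1/11: the running product (C = 1/11, x = 1) telescopes to a rising factorial.
Step ratio: r(k) = 1 * (k-1/2) (k-1/2) / [(k+4) (k+1)] - rational in k. x = 1; t_0 = 1/11; negate the roots.


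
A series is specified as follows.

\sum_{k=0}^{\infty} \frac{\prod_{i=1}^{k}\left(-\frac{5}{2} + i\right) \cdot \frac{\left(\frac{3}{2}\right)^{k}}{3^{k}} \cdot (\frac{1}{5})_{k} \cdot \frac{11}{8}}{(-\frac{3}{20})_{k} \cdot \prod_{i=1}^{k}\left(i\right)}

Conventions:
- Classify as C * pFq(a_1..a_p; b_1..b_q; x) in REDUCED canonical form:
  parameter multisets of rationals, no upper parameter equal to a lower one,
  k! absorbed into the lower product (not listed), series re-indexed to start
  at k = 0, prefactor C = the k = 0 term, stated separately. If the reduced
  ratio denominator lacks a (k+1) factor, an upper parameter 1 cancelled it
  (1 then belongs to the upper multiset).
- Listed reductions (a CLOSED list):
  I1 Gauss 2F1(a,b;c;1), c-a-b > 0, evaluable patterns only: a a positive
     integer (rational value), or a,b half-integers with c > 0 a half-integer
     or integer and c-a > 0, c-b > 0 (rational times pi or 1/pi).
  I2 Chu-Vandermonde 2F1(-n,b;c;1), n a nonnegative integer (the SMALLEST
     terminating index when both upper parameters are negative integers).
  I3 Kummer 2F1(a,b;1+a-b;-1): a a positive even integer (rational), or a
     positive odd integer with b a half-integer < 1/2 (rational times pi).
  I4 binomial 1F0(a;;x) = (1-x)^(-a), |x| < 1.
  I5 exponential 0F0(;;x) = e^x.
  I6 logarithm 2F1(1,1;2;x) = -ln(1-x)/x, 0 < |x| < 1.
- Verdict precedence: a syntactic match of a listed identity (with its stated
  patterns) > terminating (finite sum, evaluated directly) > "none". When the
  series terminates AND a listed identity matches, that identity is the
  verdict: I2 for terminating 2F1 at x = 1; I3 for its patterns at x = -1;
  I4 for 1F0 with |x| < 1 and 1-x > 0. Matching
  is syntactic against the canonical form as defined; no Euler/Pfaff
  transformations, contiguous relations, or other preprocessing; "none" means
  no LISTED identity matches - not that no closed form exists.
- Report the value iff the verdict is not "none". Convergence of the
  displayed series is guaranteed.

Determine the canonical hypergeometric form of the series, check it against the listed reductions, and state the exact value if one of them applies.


At argument \frac{1}{2}: a 2F1 with upper {-\frac{3}{2}, \frac{1}{5}}, lower {-\frac{3}{20}}, scaled by C = \frac{11}{8}. Verdict: none. A 2F1 with upper {-\frac{3}{2}, \frac{1}{5}} fits none of I1-I6 at x = \frac{1}{2}; the sum runs forever.

Key observation: t_0 being \frac{11}{8}, the running product (C = 11/8) telescopes to a rising factorial.
Term ratio: r(k) = \frac{1}{2} * (k-\frac{3}{2}) (k+\frac{1}{5}) / [(k-\frac{3}{20}) (k+1)] - rational in k, leading ratio \frac{1}{2}; with t_0 = \frac{11}{8}, classification follows.


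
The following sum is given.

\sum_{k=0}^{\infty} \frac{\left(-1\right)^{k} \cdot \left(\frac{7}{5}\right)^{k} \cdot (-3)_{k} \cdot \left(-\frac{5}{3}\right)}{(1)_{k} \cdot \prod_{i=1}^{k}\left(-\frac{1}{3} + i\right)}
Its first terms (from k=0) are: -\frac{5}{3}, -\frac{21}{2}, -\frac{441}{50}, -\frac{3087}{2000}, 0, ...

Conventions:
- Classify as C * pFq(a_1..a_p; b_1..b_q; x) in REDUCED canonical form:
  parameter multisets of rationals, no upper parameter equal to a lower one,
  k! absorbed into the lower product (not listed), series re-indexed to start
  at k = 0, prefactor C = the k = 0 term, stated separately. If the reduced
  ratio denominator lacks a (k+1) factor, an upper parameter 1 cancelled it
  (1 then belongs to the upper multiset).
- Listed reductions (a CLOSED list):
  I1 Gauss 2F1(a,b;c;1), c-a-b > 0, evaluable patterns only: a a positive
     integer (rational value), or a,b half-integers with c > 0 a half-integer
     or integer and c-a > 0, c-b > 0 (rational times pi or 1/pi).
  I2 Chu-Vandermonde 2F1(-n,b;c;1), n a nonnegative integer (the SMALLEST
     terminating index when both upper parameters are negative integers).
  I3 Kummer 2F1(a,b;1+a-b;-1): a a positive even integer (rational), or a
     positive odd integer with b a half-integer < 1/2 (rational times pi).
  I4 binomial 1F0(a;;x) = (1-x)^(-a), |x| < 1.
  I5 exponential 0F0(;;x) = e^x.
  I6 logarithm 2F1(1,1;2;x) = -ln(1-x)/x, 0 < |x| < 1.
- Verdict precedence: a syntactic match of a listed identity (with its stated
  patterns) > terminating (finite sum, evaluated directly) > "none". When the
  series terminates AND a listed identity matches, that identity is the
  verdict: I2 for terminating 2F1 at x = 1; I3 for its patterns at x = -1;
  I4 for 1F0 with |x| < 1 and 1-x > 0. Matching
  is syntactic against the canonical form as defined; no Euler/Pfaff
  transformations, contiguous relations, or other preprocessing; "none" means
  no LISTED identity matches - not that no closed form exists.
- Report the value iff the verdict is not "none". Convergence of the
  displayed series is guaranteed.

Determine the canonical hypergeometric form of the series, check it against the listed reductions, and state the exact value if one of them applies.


At argument -\frac{7}{5}: a 1F1 with upper {-3}, lower {\frac{2}{3}}, scaled by C = -\frac{5}{3}. Verdict: terminating - upper -3 stops the sum at k = 3; the 4 terms are added exactly. Sum: -\frac{135181}{6000}.

Structural cue: from the first term -\frac{5}{3}: the (-1)^k factor (C = -5/3, x = -7/5) folds into the argument's sign.
Ratio: r(k) = -\frac{7}{5} * (k-3) / [(k+\frac{2}{3}) (k+1)] - rational in k. x = -\frac{7}{5}; t_0 = -\frac{5}{3}; negate the roots.


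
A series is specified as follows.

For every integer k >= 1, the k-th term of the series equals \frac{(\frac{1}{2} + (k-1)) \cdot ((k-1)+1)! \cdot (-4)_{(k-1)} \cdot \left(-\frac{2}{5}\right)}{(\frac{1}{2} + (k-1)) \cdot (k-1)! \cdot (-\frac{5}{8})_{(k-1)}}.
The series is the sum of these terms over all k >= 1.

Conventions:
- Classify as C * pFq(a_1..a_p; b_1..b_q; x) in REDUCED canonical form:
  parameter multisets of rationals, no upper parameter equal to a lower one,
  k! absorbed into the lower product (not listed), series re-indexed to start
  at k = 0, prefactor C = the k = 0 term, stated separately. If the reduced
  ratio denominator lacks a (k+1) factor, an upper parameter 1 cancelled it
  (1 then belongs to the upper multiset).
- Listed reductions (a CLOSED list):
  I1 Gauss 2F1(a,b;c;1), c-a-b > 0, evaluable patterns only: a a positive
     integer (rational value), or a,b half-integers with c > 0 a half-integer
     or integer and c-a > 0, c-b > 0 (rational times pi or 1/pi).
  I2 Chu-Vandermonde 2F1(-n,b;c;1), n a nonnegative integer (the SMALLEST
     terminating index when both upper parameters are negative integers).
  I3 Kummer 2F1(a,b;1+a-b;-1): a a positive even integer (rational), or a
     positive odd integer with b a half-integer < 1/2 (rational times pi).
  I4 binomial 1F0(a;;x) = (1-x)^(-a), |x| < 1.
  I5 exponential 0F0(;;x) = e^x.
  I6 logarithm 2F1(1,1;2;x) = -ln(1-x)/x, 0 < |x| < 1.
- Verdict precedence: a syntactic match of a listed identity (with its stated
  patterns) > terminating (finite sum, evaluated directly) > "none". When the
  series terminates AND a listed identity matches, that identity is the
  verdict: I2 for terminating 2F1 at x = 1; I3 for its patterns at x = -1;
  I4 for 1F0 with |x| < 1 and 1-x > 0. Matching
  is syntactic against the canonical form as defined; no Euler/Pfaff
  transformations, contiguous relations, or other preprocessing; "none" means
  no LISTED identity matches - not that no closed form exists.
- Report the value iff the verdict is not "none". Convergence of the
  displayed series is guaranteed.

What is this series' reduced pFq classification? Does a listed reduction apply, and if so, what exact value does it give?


Canonical form: C = -\frac{2}{5} times 2F1 with upper {-4, 2}, lower {-\frac{5}{8}}, x = 1. Verdict: Vandermonde's identity (I2) matches (terminating 2F1 at x = 1 with n = 4, b = 2, c = -\frac{5}{8}). Hence: -\frac{546}{1045}.

Structural cue: with t_0 = -\frac{2}{5}, the factorial ratio (prefactor -2/5) (k+a-1)!/(a-1)! is a rising factorial (a)_k.
Adjacent-term ratio: r(k) = 1 * (k-4) (k+2) / [(k-\frac{5}{8}) (k+1)] - rational in k, leading ratio 1; with t_0 = -\frac{2}{5}, classification follows.


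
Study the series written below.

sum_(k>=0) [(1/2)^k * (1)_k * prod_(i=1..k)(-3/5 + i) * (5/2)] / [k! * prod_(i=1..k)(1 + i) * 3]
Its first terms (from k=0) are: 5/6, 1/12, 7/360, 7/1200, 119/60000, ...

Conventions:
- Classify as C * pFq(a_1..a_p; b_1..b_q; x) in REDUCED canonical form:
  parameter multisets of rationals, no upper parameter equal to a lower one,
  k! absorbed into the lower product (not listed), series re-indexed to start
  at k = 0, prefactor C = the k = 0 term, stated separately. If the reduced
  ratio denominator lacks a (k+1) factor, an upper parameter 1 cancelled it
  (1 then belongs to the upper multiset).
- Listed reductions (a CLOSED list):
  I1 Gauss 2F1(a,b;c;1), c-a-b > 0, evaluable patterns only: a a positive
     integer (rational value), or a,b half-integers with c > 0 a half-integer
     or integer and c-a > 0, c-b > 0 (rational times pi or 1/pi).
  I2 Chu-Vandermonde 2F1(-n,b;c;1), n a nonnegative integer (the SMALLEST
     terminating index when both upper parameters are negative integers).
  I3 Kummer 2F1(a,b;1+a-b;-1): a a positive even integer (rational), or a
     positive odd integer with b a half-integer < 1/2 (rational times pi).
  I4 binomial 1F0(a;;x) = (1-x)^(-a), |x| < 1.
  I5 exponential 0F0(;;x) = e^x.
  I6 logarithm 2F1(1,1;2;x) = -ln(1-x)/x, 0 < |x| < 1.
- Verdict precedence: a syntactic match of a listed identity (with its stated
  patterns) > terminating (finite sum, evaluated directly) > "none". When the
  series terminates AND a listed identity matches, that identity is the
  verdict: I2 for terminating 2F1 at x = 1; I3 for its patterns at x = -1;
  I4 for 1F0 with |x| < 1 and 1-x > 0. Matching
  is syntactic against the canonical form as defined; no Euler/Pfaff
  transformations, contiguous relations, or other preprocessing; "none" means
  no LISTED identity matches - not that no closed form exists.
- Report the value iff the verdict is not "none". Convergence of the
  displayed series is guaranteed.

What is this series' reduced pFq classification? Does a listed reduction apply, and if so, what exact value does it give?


x = 1/2 here; the reduced form reads 2F1, upper {2/5, 1}, lower {2}, C = 5/6. Verdict: none (x = 1/2): each listed identity misses the multisets {2/5, 1} ; {2}.

Key observation: t_0 = 5/6 here, and the running product (C = 5/6, x = 1/2) telescopes to a rising factorial.
Consecutive-term ratio: r(k) = (1/2) * (k+2/5) (k+1) / [(k+2) (k+1)] - poly over poly, x = (1/2) from leading terms; C = 5/6 at k = 0.


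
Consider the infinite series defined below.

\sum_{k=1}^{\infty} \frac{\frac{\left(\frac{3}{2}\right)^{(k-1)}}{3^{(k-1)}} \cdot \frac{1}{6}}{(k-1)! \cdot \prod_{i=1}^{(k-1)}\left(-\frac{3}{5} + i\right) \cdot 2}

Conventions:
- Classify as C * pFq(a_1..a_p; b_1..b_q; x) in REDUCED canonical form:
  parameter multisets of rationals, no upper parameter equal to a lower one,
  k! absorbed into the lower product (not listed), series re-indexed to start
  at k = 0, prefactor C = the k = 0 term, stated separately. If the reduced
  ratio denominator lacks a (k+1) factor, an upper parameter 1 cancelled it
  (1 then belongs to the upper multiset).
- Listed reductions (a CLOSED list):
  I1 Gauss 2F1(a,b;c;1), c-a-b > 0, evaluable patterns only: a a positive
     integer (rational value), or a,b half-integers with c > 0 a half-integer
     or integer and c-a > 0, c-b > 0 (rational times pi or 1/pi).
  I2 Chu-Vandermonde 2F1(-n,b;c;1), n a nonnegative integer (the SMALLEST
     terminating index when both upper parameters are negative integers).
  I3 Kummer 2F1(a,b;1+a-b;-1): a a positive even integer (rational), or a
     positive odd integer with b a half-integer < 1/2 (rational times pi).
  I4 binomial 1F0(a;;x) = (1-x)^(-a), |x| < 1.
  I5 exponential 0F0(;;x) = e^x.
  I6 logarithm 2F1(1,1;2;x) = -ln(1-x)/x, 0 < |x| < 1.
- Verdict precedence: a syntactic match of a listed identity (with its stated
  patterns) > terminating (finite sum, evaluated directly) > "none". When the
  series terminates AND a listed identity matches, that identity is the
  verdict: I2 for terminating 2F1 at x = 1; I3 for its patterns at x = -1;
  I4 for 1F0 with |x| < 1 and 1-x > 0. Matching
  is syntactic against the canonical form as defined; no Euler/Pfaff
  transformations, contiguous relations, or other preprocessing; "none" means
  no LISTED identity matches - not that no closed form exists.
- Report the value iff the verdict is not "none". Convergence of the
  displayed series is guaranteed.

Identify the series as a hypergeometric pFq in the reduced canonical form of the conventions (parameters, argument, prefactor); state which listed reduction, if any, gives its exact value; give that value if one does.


The tell: x = \frac{1}{2} and the two k-th powers (C = 1/12, x = 1/2) combine into one argument.
Step ratio: r(k) = \frac{1}{2} * 1 / [(k+\frac{2}{5}) (k+1)] ; factor over Q: parameters, x = \frac{1}{2}, and C = \frac{1}{12}.

Prefactor \frac{1}{12}, argument \frac{1}{2}: 0F1 with upper {-} over lower {\frac{2}{5}}. Verdict: no listed reduction: x = \frac{1}{2} and upper {-} fail every I1-I6 pattern.


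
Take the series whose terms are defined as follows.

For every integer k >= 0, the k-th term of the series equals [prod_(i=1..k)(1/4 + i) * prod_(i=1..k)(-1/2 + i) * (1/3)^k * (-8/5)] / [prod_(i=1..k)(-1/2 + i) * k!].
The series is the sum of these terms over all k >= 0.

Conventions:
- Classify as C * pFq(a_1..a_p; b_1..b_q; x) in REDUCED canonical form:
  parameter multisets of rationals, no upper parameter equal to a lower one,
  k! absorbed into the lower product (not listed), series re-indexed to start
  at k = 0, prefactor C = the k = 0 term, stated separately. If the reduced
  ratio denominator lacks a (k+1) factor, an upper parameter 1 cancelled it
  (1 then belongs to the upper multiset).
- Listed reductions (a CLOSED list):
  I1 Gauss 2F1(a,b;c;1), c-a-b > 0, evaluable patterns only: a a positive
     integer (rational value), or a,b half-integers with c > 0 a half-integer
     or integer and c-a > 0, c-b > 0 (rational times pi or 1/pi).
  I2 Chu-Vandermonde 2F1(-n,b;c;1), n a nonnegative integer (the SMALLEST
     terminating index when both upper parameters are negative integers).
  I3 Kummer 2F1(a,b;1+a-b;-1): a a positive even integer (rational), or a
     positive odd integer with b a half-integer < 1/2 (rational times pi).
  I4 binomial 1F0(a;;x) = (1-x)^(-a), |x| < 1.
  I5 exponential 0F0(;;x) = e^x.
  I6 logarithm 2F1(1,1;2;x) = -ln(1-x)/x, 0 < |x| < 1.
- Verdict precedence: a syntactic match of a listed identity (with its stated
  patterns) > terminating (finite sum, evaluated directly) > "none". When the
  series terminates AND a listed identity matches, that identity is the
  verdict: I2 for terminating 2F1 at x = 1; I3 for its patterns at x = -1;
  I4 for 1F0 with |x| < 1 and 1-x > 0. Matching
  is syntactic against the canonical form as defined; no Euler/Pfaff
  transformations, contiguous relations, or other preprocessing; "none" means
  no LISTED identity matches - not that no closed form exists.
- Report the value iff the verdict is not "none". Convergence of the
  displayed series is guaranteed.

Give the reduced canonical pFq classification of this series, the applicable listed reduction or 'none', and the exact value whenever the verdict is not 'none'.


Classification (C = -8/5): 1F0 with upper {5/4}, lower {-}, argument x = 1/3. Verdict at x = 1/3: binomial (I4) matches (the 1F0 binomial series: exponent -5/4, x = 1/3). Hence: (-8/5) * (2/3)^(-5/4).

Key step: from the first term -8/5: the running product (prefactor -8/5) telescopes to a rising factorial.
Adjacent-term ratio: r(k) = (1/3) * (k+5/4) / [(k+1)] - rational; roots negated = parameters, x = (1/3), C = -8/5.


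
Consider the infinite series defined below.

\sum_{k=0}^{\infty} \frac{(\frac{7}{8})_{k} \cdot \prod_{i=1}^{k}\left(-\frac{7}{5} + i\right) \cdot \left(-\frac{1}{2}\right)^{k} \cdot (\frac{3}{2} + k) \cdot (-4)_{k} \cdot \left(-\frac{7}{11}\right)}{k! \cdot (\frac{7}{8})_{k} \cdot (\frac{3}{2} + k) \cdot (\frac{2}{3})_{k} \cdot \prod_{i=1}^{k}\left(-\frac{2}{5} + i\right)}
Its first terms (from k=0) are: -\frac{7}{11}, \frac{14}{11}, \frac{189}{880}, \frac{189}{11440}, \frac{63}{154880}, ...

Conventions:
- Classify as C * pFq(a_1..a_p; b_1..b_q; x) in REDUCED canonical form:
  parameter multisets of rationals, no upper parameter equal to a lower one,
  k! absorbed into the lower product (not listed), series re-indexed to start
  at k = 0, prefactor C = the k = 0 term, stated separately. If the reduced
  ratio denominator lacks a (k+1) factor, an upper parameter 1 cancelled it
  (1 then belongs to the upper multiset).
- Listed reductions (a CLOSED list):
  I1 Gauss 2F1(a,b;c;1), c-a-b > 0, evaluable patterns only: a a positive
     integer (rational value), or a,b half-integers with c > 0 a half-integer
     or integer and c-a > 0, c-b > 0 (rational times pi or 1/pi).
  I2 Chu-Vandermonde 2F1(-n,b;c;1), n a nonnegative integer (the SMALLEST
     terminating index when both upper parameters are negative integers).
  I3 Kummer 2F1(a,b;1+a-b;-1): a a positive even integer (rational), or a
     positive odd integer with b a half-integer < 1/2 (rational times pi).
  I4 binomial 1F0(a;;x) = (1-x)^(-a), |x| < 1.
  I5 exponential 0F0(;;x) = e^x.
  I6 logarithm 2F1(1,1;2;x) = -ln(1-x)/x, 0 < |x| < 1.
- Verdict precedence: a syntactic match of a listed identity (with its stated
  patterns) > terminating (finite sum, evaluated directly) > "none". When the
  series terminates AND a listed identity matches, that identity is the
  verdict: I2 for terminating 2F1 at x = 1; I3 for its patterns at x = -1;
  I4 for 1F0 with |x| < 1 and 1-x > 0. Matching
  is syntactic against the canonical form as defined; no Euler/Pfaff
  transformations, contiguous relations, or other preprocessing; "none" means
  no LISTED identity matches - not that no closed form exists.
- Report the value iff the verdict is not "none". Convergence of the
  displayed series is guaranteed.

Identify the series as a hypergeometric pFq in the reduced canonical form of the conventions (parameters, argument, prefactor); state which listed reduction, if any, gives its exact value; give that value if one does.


The tell: x = -\frac{1}{2} and striking the common factor k + 3/2 reduces the term (prefactor -7/11).
Ratio: r(k) = -\frac{1}{2} * (k-4) (k-\frac{2}{5}) / [(k+\frac{3}{5}) (k+\frac{2}{3}) (k+1)] - rational in k. x = -\frac{1}{2}; t_0 = -\frac{7}{11}; negate the roots.

With C = -\frac{7}{11}: the canonical form is 2F2(-4, -\frac{2}{5}; \frac{3}{5}, \frac{2}{3}; -\frac{1}{2}). Verdict: terminating (-4 upstairs). 5 nonzero terms in all; added directly. Exact value: \frac{349559}{402688}.


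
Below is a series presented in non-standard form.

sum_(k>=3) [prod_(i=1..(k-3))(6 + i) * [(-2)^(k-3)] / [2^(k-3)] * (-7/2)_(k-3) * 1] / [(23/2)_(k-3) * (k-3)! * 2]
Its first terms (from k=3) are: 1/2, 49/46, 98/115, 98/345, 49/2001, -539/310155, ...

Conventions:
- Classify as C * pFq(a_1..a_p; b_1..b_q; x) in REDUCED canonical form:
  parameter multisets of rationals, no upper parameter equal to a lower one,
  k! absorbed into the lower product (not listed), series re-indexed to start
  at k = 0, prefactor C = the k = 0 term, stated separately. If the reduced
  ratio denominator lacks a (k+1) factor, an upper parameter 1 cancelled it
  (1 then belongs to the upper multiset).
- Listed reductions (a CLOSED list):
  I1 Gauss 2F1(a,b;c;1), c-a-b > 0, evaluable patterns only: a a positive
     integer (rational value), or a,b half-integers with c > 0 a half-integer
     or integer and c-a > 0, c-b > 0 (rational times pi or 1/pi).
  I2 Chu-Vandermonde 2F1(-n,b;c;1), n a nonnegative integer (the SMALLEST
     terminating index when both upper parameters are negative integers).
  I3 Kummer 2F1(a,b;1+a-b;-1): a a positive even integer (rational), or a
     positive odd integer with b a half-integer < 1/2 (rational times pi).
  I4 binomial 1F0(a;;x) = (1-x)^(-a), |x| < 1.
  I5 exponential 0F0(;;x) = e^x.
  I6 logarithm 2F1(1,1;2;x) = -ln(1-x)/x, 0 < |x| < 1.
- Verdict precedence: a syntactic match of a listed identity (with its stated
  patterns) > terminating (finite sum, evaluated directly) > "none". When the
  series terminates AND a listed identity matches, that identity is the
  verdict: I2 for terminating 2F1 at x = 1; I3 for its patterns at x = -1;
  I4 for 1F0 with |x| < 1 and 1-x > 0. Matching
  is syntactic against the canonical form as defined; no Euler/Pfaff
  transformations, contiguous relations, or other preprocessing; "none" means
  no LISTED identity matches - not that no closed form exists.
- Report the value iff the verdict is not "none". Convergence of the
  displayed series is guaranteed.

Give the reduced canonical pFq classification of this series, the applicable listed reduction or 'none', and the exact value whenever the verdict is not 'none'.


With C = 1/2: the canonical form is 2F1(-7/2, 7; 23/2; -1). Verdict: Kummer's theorem (I3) applies (x = -1; c = 23/2 equals 1+a-b for upper {-7/2, 7}: listed pattern). Its exact value is (14549535/16777216) * pi.

First insight: from the first term 1/2: the two k-th powers (C = 1/2) combine into one argument.
Term ratio: r(k) = (-1) * (k-7/2) (k+7) / [(k+23/2) (k+1)] - rational in k. x = (-1); t_0 = 1/2; negate the roots.


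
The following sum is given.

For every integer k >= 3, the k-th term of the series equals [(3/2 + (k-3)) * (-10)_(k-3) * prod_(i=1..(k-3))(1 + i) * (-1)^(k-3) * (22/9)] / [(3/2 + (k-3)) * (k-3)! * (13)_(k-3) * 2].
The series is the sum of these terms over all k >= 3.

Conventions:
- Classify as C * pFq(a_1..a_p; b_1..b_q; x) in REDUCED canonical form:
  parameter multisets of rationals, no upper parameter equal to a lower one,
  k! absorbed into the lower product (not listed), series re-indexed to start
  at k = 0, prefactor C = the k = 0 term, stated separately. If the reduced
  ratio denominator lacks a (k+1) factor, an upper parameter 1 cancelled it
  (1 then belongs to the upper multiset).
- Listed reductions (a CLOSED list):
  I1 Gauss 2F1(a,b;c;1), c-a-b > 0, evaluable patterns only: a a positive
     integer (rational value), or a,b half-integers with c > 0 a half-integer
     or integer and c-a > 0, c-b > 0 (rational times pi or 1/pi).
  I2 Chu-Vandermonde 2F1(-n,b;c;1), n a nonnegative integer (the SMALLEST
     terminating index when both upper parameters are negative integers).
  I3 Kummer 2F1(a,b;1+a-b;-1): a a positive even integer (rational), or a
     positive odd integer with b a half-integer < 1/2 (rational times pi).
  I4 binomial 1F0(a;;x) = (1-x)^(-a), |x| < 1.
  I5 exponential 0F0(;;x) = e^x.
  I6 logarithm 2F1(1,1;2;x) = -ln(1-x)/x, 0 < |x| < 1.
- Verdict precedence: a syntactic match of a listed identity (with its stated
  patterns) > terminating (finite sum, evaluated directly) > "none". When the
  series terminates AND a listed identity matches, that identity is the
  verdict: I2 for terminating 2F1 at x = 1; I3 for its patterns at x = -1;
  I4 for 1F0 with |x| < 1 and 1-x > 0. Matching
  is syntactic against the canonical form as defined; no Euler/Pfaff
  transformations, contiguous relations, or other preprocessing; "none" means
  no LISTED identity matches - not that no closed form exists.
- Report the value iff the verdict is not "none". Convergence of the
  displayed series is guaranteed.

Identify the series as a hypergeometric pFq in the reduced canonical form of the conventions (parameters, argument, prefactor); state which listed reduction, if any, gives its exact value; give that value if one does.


Canonical form: C = 11/9 times 2F1 with upper {-10, 2}, lower {13}, x = -1. Verdict: this is the Kummer evaluation I3 (x = -1; c = 13 equals 1+a-b for upper {-10, 2}: listed pattern). Hence: 22/3.

First insight: x = (-1) and the constant factors (C = 11/9) combine into one prefactor.
Adjacent-term ratio: r(k) = (-1) * (k-10) (k+2) / [(k+13) (k+1)] - poly over poly, x = (-1) from leading terms; C = 11/9 at k = 0.


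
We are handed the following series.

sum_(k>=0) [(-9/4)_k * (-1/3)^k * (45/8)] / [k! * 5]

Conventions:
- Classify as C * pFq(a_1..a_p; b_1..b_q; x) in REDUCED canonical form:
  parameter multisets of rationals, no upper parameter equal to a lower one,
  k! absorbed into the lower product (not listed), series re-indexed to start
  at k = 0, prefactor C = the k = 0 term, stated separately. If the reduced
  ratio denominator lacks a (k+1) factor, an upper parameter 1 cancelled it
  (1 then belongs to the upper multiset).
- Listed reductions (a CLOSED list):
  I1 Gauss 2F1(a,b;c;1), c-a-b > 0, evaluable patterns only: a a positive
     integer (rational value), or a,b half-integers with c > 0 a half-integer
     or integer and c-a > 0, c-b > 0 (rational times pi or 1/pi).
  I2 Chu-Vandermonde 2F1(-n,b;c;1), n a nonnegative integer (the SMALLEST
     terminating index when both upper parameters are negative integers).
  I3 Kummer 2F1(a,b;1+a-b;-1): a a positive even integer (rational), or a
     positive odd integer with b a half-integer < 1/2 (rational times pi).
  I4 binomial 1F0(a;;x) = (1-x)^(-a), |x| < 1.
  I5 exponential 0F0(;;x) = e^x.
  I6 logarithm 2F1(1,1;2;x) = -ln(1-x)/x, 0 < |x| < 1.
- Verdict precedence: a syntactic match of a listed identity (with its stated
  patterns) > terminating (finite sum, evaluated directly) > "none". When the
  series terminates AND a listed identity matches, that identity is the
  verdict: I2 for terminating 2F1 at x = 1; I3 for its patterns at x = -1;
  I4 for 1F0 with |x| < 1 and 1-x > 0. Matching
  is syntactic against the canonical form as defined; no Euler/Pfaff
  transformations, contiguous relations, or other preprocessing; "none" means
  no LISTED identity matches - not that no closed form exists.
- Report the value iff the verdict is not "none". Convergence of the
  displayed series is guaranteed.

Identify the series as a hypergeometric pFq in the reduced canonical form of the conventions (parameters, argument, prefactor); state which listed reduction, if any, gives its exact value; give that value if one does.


x = -1/3 here; the reduced form reads 1F0, upper {-9/4}, lower {-}, C = 9/8. Verdict: this is the I4 binomial reduction (the 1F0 binomial series: exponent 9/4, x = -1/3). Hence: (9/8) * (4/3)^(9/4).

The tell: t_0 being 9/8, the constant factors (C = 9/8, x = -1/3) combine into one prefactor.
Step ratio: r(k) = (-1/3) * (k-9/4) / [(k+1)] - rational in k. x = (-1/3); t_0 = 9/8; negate the roots.


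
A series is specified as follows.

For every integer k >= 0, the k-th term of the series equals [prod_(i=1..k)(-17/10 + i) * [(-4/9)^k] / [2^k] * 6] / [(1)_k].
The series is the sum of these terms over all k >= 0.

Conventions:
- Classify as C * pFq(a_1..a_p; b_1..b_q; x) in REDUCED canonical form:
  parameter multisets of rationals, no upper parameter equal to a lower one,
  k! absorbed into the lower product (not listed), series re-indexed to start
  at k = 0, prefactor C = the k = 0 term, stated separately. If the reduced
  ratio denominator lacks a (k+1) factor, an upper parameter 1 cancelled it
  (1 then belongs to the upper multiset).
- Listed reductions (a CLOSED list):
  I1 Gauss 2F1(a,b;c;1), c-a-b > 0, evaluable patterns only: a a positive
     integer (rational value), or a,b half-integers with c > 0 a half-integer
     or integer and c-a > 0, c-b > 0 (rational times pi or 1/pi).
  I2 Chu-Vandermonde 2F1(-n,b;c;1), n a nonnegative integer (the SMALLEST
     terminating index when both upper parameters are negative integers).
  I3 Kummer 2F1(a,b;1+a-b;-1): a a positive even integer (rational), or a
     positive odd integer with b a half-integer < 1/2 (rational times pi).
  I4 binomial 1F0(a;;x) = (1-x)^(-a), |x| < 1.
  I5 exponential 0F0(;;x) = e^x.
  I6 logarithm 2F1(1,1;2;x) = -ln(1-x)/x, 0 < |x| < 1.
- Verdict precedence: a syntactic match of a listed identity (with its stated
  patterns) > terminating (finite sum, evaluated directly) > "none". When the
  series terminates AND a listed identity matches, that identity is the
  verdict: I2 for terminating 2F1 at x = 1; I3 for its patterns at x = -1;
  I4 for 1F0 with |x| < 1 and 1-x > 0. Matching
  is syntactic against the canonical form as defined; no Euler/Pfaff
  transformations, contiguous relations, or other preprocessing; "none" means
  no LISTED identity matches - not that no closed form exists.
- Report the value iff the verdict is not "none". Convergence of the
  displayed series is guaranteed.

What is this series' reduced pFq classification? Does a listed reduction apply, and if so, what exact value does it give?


Reduced: x = -2/9, 1F0, upper = {-7/10}, lower = {-}, C = 6. Verdict: the I4 binomial reduction applies (the 1F0 binomial series: exponent 7/10, x = -2/9). Its exact value is 6 * (11/9)^(7/10).

Structural cue: t_0 = 6 here, and the running product (C = 6, x = -2/9) telescopes to a rising factorial.
Step ratio: r(k) = (-2/9) * (k-7/10) / [(k+1)] - poly over poly, x = (-2/9) from leading terms; C = 6 at k = 0.


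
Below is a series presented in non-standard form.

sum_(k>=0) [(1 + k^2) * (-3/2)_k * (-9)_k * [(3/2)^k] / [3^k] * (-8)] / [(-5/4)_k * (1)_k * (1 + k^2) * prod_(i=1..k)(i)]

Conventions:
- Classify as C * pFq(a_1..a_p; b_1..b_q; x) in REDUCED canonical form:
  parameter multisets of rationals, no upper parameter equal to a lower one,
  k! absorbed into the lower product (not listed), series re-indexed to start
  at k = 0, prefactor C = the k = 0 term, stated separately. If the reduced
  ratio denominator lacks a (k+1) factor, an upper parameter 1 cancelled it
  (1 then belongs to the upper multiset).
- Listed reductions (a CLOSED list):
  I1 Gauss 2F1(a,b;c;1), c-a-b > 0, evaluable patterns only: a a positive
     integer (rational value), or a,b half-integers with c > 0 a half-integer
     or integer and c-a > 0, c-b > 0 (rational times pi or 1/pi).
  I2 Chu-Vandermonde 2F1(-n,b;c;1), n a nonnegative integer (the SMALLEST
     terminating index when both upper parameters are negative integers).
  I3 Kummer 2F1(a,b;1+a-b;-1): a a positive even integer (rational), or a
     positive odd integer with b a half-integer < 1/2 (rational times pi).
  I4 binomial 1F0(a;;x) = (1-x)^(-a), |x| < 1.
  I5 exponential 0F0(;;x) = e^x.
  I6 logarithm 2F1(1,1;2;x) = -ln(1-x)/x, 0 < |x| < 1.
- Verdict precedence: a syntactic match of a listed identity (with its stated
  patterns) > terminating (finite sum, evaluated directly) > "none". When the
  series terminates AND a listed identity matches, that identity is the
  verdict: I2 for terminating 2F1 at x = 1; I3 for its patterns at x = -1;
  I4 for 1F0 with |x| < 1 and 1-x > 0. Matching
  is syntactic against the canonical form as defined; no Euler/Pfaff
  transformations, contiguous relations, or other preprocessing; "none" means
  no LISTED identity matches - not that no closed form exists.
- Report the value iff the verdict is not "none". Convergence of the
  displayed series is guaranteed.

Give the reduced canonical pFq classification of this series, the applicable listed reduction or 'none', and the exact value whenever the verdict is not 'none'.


Prefactor -8, argument 1/2: 2F2 with upper {-9, -3/2} over lower {-5/4, 1}. Verdict: terminating at k = 9: the factor (-9)_k kills every later term; summing the 10 survivors is exact. Hence: -52476817109/1635341400.

First insight: t_0 being -8, the product of the first k integers (C = -8, x = 1/2) is k!.
Consecutive-term ratio: r(k) = (1/2) * (k-9) (k-3/2) / [(k-5/4) (k+1) (k+1)] - rational in k. x = (1/2); t_0 = -8; negate the roots.
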